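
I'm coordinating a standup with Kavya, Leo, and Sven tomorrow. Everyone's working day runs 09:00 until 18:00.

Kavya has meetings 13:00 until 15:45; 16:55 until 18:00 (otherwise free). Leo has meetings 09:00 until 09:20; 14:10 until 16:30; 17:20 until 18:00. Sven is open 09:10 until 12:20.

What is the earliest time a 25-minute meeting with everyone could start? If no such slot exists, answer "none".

09:20

Kavya free: 09:00-13:00, 15:45-16:55 (invert busy blocks within the working day).
Leo free: 09:20-14:10, 16:30-17:20 (invert busy blocks within the working day).
Sven free: 09:10-12:20.
Kavya ∩ Leo: 09:20-13:00, 16:30-16:55.
Kavya ∩ Leo ∩ Sven: 09:20-12:20.
The first common window of at least 25 minutes is 09:20-12:20, so the earliest start is 09:20.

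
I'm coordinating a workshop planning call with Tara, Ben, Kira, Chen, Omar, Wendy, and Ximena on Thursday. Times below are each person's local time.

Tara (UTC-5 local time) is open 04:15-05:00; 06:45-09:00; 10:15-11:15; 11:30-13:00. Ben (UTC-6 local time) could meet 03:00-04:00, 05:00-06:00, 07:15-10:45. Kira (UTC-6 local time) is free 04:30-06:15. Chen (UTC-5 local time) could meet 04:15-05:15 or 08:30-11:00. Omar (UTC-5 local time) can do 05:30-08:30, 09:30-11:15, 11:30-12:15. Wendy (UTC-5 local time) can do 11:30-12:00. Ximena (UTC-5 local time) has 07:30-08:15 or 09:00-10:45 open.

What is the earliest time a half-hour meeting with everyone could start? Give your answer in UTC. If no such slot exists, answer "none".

Tara in UTC: 09:15-10:00, 11:45-14:00, 15:15-16:15, 16:30-18:00 (add 5h to convert from UTC-5).
Ben in UTC: 09:00-10:00, 11:00-12:00, 13:15-16:45 (add 6h to convert from UTC-6).
Kira in UTC: 10:30-12:15 (add 6h to convert from UTC-6).
Chen in UTC: 09:15-10:15, 13:30-16:00 (add 5h to convert from UTC-5).
Omar in UTC: 10:30-13:30, 14:30-16:15, 16:30-17:15 (add 5h to convert from UTC-5).
Wendy in UTC: 16:30-17:00 (add 5h to convert from UTC-5).
Ximena in UTC: 12:30-13:15, 14:00-15:45 (add 5h to convert from UTC-5).
Tara ∩ Ben: 09:15-10:00, 11:45-12:00, 13:15-14:00, 15:15-16:15, 16:30-16:45.
Tara ∩ Ben ∩ Kira: 11:45-12:00.
Tara ∩ Ben ∩ Kira ∩ Chen: ∅.
Tara ∩ Ben ∩ Kira ∩ Chen ∩ Omar: ∅.
Tara ∩ Ben ∩ Kira ∩ Chen ∩ Omar ∩ Wendy: ∅.
Tara ∩ Ben ∩ Kira ∩ Chen ∩ Omar ∩ Wendy ∩ Ximena: ∅.
There is no time when everyone is free.
No common window is at least 30 minutes long.

none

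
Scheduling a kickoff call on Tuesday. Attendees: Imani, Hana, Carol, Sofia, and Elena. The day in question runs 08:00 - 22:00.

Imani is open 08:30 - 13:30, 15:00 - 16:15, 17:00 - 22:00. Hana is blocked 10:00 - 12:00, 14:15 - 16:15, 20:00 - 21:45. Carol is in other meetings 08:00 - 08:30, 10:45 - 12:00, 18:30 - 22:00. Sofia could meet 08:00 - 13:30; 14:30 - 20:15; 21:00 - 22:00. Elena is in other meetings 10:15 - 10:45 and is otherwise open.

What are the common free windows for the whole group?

Imani free: 08:30-13:30, 15:00-16:15, 17:00-22:00.
Hana free: 08:00-10:00, 12:00-14:15, 16:15-20:00, 21:45-22:00 (invert busy blocks within the working day).
Carol free: 08:30-10:45, 12:00-18:30 (invert busy blocks within the working day).
Sofia free: 08:00-13:30, 14:30-20:15, 21:00-22:00.
Elena free: 08:00-10:15, 10:45-22:00 (invert busy blocks within the working day).
Imani ∩ Hana: 08:30-10:00, 12:00-13:30, 17:00-20:00, 21:45-22:00.
Imani ∩ Hana ∩ Carol: 08:30-10:00, 12:00-13:30, 17:00-18:30.
Imani ∩ Hana ∩ Carol ∩ Sofia: 08:30-10:00, 12:00-13:30, 17:00-18:30.
Imani ∩ Hana ∩ Carol ∩ Sofia ∩ Elena: 08:30-10:00, 12:00-13:30, 17:00-18:30.

08:30-10:00, 12:00-13:30, 17:00-18:30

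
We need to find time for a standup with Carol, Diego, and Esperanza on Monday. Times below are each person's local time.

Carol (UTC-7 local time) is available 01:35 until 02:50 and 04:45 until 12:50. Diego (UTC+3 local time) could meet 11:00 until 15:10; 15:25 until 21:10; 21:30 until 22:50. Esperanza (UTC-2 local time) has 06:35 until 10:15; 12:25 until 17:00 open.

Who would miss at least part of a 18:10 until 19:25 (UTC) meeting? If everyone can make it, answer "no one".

Carol in UTC: 08:35-09:50, 11:45-19:50 (add 7h to convert from UTC-7).
Diego in UTC: 08:00-12:10, 12:25-18:10, 18:30-19:50 (subtract 3h to convert from UTC+3).
Esperanza in UTC: 08:35-12:15, 14:25-19:00 (add 2h to convert from UTC-2).
Carol: free for 18:10-19:25. Diego: not fully free for 18:10-19:25. Esperanza: not fully free for 18:10-19:25.

Diego, Esperanza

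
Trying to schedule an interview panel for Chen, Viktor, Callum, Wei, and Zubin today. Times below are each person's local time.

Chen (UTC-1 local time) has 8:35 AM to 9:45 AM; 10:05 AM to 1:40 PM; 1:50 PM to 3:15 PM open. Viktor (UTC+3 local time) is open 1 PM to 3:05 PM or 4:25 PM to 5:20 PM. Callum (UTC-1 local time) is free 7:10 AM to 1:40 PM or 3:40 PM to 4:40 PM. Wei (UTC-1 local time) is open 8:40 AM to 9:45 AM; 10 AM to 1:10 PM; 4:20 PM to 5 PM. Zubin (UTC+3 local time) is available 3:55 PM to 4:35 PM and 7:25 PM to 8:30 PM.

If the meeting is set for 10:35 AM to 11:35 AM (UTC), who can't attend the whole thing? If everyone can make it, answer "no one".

Chen in UTC: 09:35-10:45, 11:05-14:40, 14:50-16:15 (add 1h to convert from UTC-1).
Viktor in UTC: 10:00-12:05, 13:25-14:20 (subtract 3h to convert from UTC+3).
Callum in UTC: 08:10-14:40, 16:40-17:40 (add 1h to convert from UTC-1).
Wei in UTC: 09:40-10:45, 11:00-14:10, 17:20-18:00 (add 1h to convert from UTC-1).
Zubin in UTC: 12:55-13:35, 16:25-17:30 (subtract 3h to convert from UTC+3).
Chen: not fully free for 10:35-11:35. Viktor: free for 10:35-11:35. Callum: free for 10:35-11:35. Wei: not fully free for 10:35-11:35. Zubin: not fully free for 10:35-11:35.

Chen, Wei, Zubin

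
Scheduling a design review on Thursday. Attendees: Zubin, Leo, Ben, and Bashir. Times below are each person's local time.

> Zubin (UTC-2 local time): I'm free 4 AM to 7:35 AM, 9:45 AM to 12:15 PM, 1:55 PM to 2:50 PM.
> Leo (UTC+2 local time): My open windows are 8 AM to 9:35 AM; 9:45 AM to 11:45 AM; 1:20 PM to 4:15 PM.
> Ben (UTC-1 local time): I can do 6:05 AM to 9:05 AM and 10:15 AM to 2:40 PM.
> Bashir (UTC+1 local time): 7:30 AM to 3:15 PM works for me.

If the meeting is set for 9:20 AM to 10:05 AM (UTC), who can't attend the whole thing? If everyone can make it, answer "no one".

Leo, Zubin

Zubin in UTC: 06:00-09:35, 11:45-14:15, 15:55-16:50 (add 2h to convert from UTC-2).
Leo in UTC: 06:00-07:35, 07:45-09:45, 11:20-14:15 (subtract 2h to convert from UTC+2).
Ben in UTC: 07:05-10:05, 11:15-15:40 (add 1h to convert from UTC-1).
Bashir in UTC: 06:30-14:15 (subtract 1h to convert from UTC+1).
Zubin: not fully free for 09:20-10:05. Leo: not fully free for 09:20-10:05. Ben: free for 09:20-10:05. Bashir: free for 09:20-10:05.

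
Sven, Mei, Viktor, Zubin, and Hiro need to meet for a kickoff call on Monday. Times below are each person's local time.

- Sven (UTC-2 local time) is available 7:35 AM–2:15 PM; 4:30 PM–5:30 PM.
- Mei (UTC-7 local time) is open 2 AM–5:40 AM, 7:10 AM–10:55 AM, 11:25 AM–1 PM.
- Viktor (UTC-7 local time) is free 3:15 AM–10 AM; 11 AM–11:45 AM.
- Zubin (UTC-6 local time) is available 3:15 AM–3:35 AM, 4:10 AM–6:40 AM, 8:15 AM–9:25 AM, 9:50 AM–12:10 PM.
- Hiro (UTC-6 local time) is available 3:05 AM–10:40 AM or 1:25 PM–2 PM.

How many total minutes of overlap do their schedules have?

240

Sven in UTC: 09:35-16:15, 18:30-19:30 (add 2h to convert from UTC-2).
Mei in UTC: 09:00-12:40, 14:10-17:55, 18:25-20:00 (add 7h to convert from UTC-7).
Viktor in UTC: 10:15-17:00, 18:00-18:45 (add 7h to convert from UTC-7).
Zubin in UTC: 09:15-09:35, 10:10-12:40, 14:15-15:25, 15:50-18:10 (add 6h to convert from UTC-6).
Hiro in UTC: 09:05-16:40, 19:25-20:00 (add 6h to convert from UTC-6).
Sven ∩ Mei: 09:35-12:40, 14:10-16:15, 18:30-19:30.
Sven ∩ Mei ∩ Viktor: 10:15-12:40, 14:10-16:15, 18:30-18:45.
Sven ∩ Mei ∩ Viktor ∩ Zubin: 10:15-12:40, 14:15-15:25, 15:50-16:15.
Sven ∩ Mei ∩ Viktor ∩ Zubin ∩ Hiro: 10:15-12:40, 14:15-15:25, 15:50-16:15.
Summing the common windows: 145 + 70 + 25 = 240 minutes.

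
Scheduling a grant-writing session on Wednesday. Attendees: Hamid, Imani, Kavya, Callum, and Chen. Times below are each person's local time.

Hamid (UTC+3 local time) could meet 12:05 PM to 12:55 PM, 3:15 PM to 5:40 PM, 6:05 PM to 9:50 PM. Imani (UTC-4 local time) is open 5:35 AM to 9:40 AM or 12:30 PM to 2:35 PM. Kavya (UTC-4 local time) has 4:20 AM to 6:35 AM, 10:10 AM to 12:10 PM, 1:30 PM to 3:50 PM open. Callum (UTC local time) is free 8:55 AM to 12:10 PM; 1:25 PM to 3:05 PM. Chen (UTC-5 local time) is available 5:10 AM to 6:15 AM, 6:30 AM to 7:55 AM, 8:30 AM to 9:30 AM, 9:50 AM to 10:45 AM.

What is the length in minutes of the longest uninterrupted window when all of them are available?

0

Hamid in UTC: 09:05-09:55, 12:15-14:40, 15:05-18:50 (subtract 3h to convert from UTC+3).
Imani in UTC: 09:35-13:40, 16:30-18:35 (add 4h to convert from UTC-4).
Kavya in UTC: 08:20-10:35, 14:10-16:10, 17:30-19:50 (add 4h to convert from UTC-4).
Callum in UTC: 08:55-12:10, 13:25-15:05.
Chen in UTC: 10:10-11:15, 11:30-12:55, 13:30-14:30, 14:50-15:45 (add 5h to convert from UTC-5).
Hamid ∩ Imani: 09:35-09:55, 12:15-13:40, 16:30-18:35.
Hamid ∩ Imani ∩ Kavya: 09:35-09:55, 17:30-18:35.
Hamid ∩ Imani ∩ Kavya ∩ Callum: 09:35-09:55.
Hamid ∩ Imani ∩ Kavya ∩ Callum ∩ Chen: ∅.
There is no time when everyone is free.
No common window exists, so the longest block is 0 minutes.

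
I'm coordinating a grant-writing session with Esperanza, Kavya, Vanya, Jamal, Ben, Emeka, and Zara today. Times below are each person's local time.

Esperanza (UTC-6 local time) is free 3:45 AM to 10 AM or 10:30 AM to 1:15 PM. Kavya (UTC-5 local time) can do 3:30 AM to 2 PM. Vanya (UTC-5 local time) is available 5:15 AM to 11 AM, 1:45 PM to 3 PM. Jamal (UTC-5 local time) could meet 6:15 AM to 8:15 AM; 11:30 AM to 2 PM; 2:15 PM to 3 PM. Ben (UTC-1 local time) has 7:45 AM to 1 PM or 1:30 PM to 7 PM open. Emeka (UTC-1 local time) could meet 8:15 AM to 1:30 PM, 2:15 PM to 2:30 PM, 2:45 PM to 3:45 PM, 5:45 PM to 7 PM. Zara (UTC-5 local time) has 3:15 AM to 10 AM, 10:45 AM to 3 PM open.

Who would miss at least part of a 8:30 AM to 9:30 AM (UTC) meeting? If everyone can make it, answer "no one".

Esperanza in UTC: 09:45-16:00, 16:30-19:15 (add 6h to convert from UTC-6).
Kavya in UTC: 08:30-19:00 (add 5h to convert from UTC-5).
Vanya in UTC: 10:15-16:00, 18:45-20:00 (add 5h to convert from UTC-5).
Jamal in UTC: 11:15-13:15, 16:30-19:00, 19:15-20:00 (add 5h to convert from UTC-5).
Ben in UTC: 08:45-14:00, 14:30-20:00 (add 1h to convert from UTC-1).
Emeka in UTC: 09:15-14:30, 15:15-15:30, 15:45-16:45, 18:45-20:00 (add 1h to convert from UTC-1).
Zara in UTC: 08:15-15:00, 15:45-20:00 (add 5h to convert from UTC-5).
Esperanza: not fully free for 08:30-09:30. Kavya: free for 08:30-09:30. Vanya: not fully free for 08:30-09:30. Jamal: not fully free for 08:30-09:30. Ben: not fully free for 08:30-09:30. Emeka: not fully free for 08:30-09:30. Zara: free for 08:30-09:30.

Ben, Emeka, Esperanza, Jamal, Vanya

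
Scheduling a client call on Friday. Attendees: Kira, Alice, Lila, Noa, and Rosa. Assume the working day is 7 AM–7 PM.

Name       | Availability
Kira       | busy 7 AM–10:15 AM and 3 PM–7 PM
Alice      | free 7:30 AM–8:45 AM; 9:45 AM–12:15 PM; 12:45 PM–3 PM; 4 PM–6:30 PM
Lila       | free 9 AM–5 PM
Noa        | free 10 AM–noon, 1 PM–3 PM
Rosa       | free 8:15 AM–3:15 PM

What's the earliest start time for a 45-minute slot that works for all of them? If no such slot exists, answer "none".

10:15

Kira free: 10:15-15:00 (invert busy blocks within the working day).
Alice free: 07:30-08:45, 09:45-12:15, 12:45-15:00, 16:00-18:30.
Lila free: 09:00-17:00.
Noa free: 10:00-12:00, 13:00-15:00.
Rosa free: 08:15-15:15.
Kira ∩ Alice: 10:15-12:15, 12:45-15:00.
Kira ∩ Alice ∩ Lila: 10:15-12:15, 12:45-15:00.
Kira ∩ Alice ∩ Lila ∩ Noa: 10:15-12:00, 13:00-15:00.
Kira ∩ Alice ∩ Lila ∩ Noa ∩ Rosa: 10:15-12:00, 13:00-15:00.
Those are the intersection windows.
The first common window of at least 45 minutes is 10:15-12:00, so the earliest start is 10:15.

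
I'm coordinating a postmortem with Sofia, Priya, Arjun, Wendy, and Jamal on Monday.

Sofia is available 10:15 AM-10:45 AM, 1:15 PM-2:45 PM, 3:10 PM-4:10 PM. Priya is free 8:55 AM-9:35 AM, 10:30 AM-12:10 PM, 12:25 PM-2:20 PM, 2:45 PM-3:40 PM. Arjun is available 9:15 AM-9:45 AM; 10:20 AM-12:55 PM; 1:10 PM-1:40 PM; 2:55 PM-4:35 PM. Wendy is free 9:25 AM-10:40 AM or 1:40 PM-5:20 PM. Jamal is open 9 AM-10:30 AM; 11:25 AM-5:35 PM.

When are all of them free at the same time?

Sofia ∩ Priya: 10:30-10:45, 13:15-14:20, 15:10-15:40.
Sofia ∩ Priya ∩ Arjun: 10:30-10:45, 13:15-13:40, 15:10-15:40.
Sofia ∩ Priya ∩ Arjun ∩ Wendy: 10:30-10:40, 15:10-15:40.
Sofia ∩ Priya ∩ Arjun ∩ Wendy ∩ Jamal: 15:10-15:40.

15:10-15:40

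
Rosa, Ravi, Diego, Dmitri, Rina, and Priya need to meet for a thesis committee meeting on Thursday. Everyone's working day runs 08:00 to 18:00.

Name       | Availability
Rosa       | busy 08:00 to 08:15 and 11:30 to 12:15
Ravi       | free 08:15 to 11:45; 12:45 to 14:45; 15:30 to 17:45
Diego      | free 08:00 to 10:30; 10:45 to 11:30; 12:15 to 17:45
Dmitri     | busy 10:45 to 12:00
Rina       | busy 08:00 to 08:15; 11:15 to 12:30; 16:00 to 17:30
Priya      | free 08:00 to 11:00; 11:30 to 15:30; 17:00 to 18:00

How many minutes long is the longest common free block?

Rosa free: 08:15-11:30, 12:15-18:00 (invert busy blocks within the working day).
Ravi free: 08:15-11:45, 12:45-14:45, 15:30-17:45.
Diego free: 08:00-10:30, 10:45-11:30, 12:15-17:45.
Dmitri free: 08:00-10:45, 12:00-18:00 (invert busy blocks within the working day).
Rina free: 08:15-11:15, 12:30-16:00, 17:30-18:00 (invert busy blocks within the working day).
Priya free: 08:00-11:00, 11:30-15:30, 17:00-18:00.
Rosa ∩ Ravi: 08:15-11:30, 12:45-14:45, 15:30-17:45.
Rosa ∩ Ravi ∩ Diego: 08:15-10:30, 10:45-11:30, 12:45-14:45, 15:30-17:45.
Rosa ∩ Ravi ∩ Diego ∩ Dmitri: 08:15-10:30, 12:45-14:45, 15:30-17:45.
Rosa ∩ Ravi ∩ Diego ∩ Dmitri ∩ Rina: 08:15-10:30, 12:45-14:45, 15:30-16:00, 17:30-17:45.
Rosa ∩ Ravi ∩ Diego ∩ Dmitri ∩ Rina ∩ Priya: 08:15-10:30, 12:45-14:45, 17:30-17:45.
Those are the intersection windows.
The longest is 08:15-10:30 at 135 minutes.

135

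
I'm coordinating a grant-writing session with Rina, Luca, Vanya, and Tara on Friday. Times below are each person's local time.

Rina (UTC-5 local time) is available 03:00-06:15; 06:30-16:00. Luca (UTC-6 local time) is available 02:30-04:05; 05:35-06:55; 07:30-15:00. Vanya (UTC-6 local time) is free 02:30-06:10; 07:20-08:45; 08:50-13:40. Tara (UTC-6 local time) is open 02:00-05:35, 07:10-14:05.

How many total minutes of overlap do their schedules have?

460

Rina in UTC: 08:00-11:15, 11:30-21:00 (add 5h to convert from UTC-5).
Luca in UTC: 08:30-10:05, 11:35-12:55, 13:30-21:00 (add 6h to convert from UTC-6).
Vanya in UTC: 08:30-12:10, 13:20-14:45, 14:50-19:40 (add 6h to convert from UTC-6).
Tara in UTC: 08:00-11:35, 13:10-20:05 (add 6h to convert from UTC-6).
Rina ∩ Luca: 08:30-10:05, 11:35-12:55, 13:30-21:00.
Rina ∩ Luca ∩ Vanya: 08:30-10:05, 11:35-12:10, 13:30-14:45, 14:50-19:40.
Rina ∩ Luca ∩ Vanya ∩ Tara: 08:30-10:05, 13:30-14:45, 14:50-19:40.
Those are the intersection windows.
Summing the common windows: 95 + 75 + 290 = 460 minutes.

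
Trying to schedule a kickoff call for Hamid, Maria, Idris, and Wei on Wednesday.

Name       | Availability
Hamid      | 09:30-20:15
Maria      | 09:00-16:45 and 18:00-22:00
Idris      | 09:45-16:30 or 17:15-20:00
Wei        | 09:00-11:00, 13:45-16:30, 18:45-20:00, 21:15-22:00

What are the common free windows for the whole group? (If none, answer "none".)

Hamid ∩ Maria: 09:30-16:45, 18:00-20:15.
Hamid ∩ Maria ∩ Idris: 09:45-16:30, 18:00-20:00.
Hamid ∩ Maria ∩ Idris ∩ Wei: 09:45-11:00, 13:45-16:30, 18:45-20:00.

09:45-11:00, 13:45-16:30, 18:45-20:00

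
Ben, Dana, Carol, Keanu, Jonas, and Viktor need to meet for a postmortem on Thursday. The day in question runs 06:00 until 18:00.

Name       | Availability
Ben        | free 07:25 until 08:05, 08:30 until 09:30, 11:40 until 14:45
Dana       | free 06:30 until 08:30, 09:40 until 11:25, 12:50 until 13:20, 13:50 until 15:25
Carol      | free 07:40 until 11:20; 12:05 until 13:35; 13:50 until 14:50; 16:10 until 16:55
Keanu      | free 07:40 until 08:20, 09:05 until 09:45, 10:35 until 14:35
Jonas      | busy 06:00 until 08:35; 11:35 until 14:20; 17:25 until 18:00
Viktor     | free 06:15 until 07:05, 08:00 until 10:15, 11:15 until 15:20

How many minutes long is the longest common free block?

15

Ben free: 07:25-08:05, 08:30-09:30, 11:40-14:45.
Dana free: 06:30-08:30, 09:40-11:25, 12:50-13:20, 13:50-15:25.
Carol free: 07:40-11:20, 12:05-13:35, 13:50-14:50, 16:10-16:55.
Keanu free: 07:40-08:20, 09:05-09:45, 10:35-14:35.
Jonas free: 08:35-11:35, 14:20-17:25 (invert busy blocks within the working day).
Viktor free: 06:15-07:05, 08:00-10:15, 11:15-15:20.
Ben ∩ Dana: 07:25-08:05, 12:50-13:20, 13:50-14:45.
Ben ∩ Dana ∩ Carol: 07:40-08:05, 12:50-13:20, 13:50-14:45.
Ben ∩ Dana ∩ Carol ∩ Keanu: 07:40-08:05, 12:50-13:20, 13:50-14:35.
Ben ∩ Dana ∩ Carol ∩ Keanu ∩ Jonas: 14:20-14:35.
Ben ∩ Dana ∩ Carol ∩ Keanu ∩ Jonas ∩ Viktor: 14:20-14:35.
The longest is 14:20-14:35 at 15 minutes.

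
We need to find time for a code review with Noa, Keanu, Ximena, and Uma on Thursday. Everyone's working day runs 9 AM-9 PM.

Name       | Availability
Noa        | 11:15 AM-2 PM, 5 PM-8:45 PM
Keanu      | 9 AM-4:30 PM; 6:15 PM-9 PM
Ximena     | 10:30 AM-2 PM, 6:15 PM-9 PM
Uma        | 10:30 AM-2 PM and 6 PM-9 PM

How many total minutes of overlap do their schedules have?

Noa ∩ Keanu: 11:15-14:00, 18:15-20:45.
Noa ∩ Keanu ∩ Ximena: 11:15-14:00, 18:15-20:45.
Noa ∩ Keanu ∩ Ximena ∩ Uma: 11:15-14:00, 18:15-20:45.
Summing the common windows: 165 + 150 = 315 minutes.

315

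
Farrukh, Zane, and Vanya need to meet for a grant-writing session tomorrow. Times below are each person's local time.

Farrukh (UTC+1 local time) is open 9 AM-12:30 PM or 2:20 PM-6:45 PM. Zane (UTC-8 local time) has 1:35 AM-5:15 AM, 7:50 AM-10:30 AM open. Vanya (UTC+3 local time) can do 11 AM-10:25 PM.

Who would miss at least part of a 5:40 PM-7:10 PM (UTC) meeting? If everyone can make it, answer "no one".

Farrukh, Zane

Farrukh in UTC: 08:00-11:30, 13:20-17:45 (subtract 1h to convert from UTC+1).
Zane in UTC: 09:35-13:15, 15:50-18:30 (add 8h to convert from UTC-8).
Vanya in UTC: 08:00-19:25 (subtract 3h to convert from UTC+3).
Farrukh: not fully free for 17:40-19:10. Zane: not fully free for 17:40-19:10. Vanya: free for 17:40-19:10.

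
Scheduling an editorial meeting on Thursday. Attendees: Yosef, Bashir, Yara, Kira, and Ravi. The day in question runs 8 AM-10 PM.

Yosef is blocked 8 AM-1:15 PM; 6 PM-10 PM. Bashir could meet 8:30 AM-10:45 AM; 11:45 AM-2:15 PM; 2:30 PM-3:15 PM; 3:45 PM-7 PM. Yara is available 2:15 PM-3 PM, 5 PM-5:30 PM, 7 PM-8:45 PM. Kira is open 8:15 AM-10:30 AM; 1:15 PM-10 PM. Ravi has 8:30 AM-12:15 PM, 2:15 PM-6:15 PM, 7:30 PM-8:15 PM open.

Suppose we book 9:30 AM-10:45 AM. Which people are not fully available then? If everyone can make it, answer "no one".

Kira, Yara, Yosef

Yosef free: 13:15-18:00 (invert busy blocks within the working day).
Bashir free: 08:30-10:45, 11:45-14:15, 14:30-15:15, 15:45-19:00.
Yara free: 14:15-15:00, 17:00-17:30, 19:00-20:45.
Kira free: 08:15-10:30, 13:15-22:00.
Ravi free: 08:30-12:15, 14:15-18:15, 19:30-20:15.
Yosef: not fully free for 09:30-10:45. Bashir: free for 09:30-10:45. Yara: not fully free for 09:30-10:45. Kira: not fully free for 09:30-10:45. Ravi: free for 09:30-10:45.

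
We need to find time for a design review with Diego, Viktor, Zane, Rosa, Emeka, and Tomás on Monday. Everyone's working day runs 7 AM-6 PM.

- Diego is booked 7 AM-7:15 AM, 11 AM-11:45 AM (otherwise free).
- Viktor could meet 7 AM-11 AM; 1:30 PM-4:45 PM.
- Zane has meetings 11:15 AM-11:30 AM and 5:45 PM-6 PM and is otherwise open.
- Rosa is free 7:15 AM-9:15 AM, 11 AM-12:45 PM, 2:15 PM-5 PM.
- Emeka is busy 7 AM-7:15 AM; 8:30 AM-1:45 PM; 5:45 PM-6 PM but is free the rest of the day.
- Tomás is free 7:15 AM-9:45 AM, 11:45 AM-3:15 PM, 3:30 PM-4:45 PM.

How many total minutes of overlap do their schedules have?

Diego free: 07:15-11:00, 11:45-18:00 (invert busy blocks within the working day).
Viktor free: 07:00-11:00, 13:30-16:45.
Zane free: 07:00-11:15, 11:30-17:45 (invert busy blocks within the working day).
Rosa free: 07:15-09:15, 11:00-12:45, 14:15-17:00.
Emeka free: 07:15-08:30, 13:45-17:45 (invert busy blocks within the working day).
Tomás free: 07:15-09:45, 11:45-15:15, 15:30-16:45.
Diego ∩ Viktor: 07:15-11:00, 13:30-16:45.
Diego ∩ Viktor ∩ Zane: 07:15-11:00, 13:30-16:45.
Diego ∩ Viktor ∩ Zane ∩ Rosa: 07:15-09:15, 14:15-16:45.
Diego ∩ Viktor ∩ Zane ∩ Rosa ∩ Emeka: 07:15-08:30, 14:15-16:45.
Diego ∩ Viktor ∩ Zane ∩ Rosa ∩ Emeka ∩ Tomás: 07:15-08:30, 14:15-15:15, 15:30-16:45.
So the common availability across everyone is 07:15-08:30, 14:15-15:15, 15:30-16:45.
Summing the common windows: 75 + 60 + 75 = 210 minutes.

210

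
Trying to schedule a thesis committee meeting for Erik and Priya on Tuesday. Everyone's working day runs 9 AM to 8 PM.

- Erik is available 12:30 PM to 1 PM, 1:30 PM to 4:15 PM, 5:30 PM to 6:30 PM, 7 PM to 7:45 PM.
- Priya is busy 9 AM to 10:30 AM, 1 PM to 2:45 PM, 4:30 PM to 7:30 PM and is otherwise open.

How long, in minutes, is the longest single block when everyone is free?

90

Erik free: 12:30-13:00, 13:30-16:15, 17:30-18:30, 19:00-19:45.
Priya free: 10:30-13:00, 14:45-16:30, 19:30-20:00 (invert busy blocks within the working day).
Erik ∩ Priya: 12:30-13:00, 14:45-16:15, 19:30-19:45.
So the common availability across everyone is 12:30-13:00, 14:45-16:15, 19:30-19:45.
The longest is 14:45-16:15 at 90 minutes.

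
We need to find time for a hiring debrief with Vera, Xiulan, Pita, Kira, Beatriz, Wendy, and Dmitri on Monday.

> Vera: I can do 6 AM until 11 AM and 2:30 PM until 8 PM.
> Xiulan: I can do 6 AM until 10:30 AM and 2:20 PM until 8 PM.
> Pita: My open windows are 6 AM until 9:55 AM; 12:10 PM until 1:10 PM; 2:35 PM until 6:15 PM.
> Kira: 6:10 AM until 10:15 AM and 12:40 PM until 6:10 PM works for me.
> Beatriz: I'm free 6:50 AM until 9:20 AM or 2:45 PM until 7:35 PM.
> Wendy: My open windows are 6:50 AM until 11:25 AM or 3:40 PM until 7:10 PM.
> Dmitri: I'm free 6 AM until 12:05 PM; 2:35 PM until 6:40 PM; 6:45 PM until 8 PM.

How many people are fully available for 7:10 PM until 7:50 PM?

3

Vera, Xiulan, and Dmitri can make the full 19:10-19:50 slot — that's 3.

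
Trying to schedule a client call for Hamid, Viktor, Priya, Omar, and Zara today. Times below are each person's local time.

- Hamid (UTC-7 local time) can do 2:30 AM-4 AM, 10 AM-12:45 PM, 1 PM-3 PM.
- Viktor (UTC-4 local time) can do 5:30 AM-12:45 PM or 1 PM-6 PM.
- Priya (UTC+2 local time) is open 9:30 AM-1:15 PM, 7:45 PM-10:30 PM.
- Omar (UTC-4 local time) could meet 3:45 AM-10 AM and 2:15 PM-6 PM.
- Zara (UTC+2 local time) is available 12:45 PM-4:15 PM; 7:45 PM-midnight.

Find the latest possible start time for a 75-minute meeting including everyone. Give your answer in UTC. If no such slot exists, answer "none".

18:30

Hamid in UTC: 09:30-11:00, 17:00-19:45, 20:00-22:00 (add 7h to convert from UTC-7).
Viktor in UTC: 09:30-16:45, 17:00-22:00 (add 4h to convert from UTC-4).
Priya in UTC: 07:30-11:15, 17:45-20:30 (subtract 2h to convert from UTC+2).
Omar in UTC: 07:45-14:00, 18:15-22:00 (add 4h to convert from UTC-4).
Zara in UTC: 10:45-14:15, 17:45-22:00 (subtract 2h to convert from UTC+2).
Hamid ∩ Viktor: 09:30-11:00, 17:00-19:45, 20:00-22:00.
Hamid ∩ Viktor ∩ Priya: 09:30-11:00, 17:45-19:45, 20:00-20:30.
Hamid ∩ Viktor ∩ Priya ∩ Omar: 09:30-11:00, 18:15-19:45, 20:00-20:30.
Hamid ∩ Viktor ∩ Priya ∩ Omar ∩ Zara: 10:45-11:00, 18:15-19:45, 20:00-20:30.
The last common window of at least 75 minutes is 18:15-19:45; a 75-minute meeting can start as late as 18:30 and still end by 19:45.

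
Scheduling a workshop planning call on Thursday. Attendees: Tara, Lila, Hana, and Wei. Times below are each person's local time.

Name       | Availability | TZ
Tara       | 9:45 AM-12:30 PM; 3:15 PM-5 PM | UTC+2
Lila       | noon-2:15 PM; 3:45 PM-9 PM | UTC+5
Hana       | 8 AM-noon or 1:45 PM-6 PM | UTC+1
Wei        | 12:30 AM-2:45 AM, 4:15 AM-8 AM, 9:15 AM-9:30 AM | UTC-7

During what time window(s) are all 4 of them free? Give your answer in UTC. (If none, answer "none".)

07:45-09:15, 13:15-15:00

Tara in UTC: 07:45-10:30, 13:15-15:00 (subtract 2h to convert from UTC+2).
Lila in UTC: 07:00-09:15, 10:45-16:00 (subtract 5h to convert from UTC+5).
Hana in UTC: 07:00-11:00, 12:45-17:00 (subtract 1h to convert from UTC+1).
Wei in UTC: 07:30-09:45, 11:15-15:00, 16:15-16:30 (add 7h to convert from UTC-7).
Tara ∩ Lila: 07:45-09:15, 13:15-15:00.
Tara ∩ Lila ∩ Hana: 07:45-09:15, 13:15-15:00.
Tara ∩ Lila ∩ Hana ∩ Wei: 07:45-09:15, 13:15-15:00.
Those are the intersection windows.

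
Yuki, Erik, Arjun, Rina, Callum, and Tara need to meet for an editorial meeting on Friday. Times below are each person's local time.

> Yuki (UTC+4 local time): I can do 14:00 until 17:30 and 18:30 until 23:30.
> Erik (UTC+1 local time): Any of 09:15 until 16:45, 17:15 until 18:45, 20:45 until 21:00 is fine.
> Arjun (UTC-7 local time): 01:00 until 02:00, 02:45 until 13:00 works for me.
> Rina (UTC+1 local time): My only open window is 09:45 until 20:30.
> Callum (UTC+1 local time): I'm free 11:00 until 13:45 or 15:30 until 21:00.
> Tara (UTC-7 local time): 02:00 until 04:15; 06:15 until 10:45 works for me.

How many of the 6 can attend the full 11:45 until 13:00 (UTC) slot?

4

Yuki in UTC: 10:00-13:30, 14:30-19:30 (subtract 4h to convert from UTC+4).
Erik in UTC: 08:15-15:45, 16:15-17:45, 19:45-20:00 (subtract 1h to convert from UTC+1).
Arjun in UTC: 08:00-09:00, 09:45-20:00 (add 7h to convert from UTC-7).
Rina in UTC: 08:45-19:30 (subtract 1h to convert from UTC+1).
Callum in UTC: 10:00-12:45, 14:30-20:00 (subtract 1h to convert from UTC+1).
Tara in UTC: 09:00-11:15, 13:15-17:45 (add 7h to convert from UTC-7).
Yuki, Erik, Arjun, and Rina can make the full 11:45-13:00 slot — that's 4.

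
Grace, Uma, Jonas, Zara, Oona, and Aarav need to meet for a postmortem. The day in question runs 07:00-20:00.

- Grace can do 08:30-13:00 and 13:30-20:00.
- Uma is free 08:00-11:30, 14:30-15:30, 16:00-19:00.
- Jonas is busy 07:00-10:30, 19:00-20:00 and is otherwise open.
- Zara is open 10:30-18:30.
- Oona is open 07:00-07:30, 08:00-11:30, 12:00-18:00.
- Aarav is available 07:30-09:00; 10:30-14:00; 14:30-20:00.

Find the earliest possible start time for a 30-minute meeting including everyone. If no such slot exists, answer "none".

10:30

Grace free: 08:30-13:00, 13:30-20:00.
Uma free: 08:00-11:30, 14:30-15:30, 16:00-19:00.
Jonas free: 10:30-19:00 (invert busy blocks within the working day).
Zara free: 10:30-18:30.
Oona free: 07:00-07:30, 08:00-11:30, 12:00-18:00.
Aarav free: 07:30-09:00, 10:30-14:00, 14:30-20:00.
Grace ∩ Uma: 08:30-11:30, 14:30-15:30, 16:00-19:00.
Grace ∩ Uma ∩ Jonas: 10:30-11:30, 14:30-15:30, 16:00-19:00.
Grace ∩ Uma ∩ Jonas ∩ Zara: 10:30-11:30, 14:30-15:30, 16:00-18:30.
Grace ∩ Uma ∩ Jonas ∩ Zara ∩ Oona: 10:30-11:30, 14:30-15:30, 16:00-18:00.
Grace ∩ Uma ∩ Jonas ∩ Zara ∩ Oona ∩ Aarav: 10:30-11:30, 14:30-15:30, 16:00-18:00.
The first common window of at least 30 minutes is 10:30-11:30, so the earliest start is 10:30.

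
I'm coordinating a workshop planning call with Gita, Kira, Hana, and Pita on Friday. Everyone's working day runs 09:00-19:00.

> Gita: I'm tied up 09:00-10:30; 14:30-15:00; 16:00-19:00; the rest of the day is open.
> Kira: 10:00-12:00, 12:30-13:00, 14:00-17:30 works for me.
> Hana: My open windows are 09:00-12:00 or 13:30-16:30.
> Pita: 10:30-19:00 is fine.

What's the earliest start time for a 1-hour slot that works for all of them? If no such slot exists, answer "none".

10:30

Gita free: 10:30-14:30, 15:00-16:00 (invert busy blocks within the working day).
Kira free: 10:00-12:00, 12:30-13:00, 14:00-17:30.
Hana free: 09:00-12:00, 13:30-16:30.
Pita free: 10:30-19:00.
Gita ∩ Kira: 10:30-12:00, 12:30-13:00, 14:00-14:30, 15:00-16:00.
Gita ∩ Kira ∩ Hana: 10:30-12:00, 14:00-14:30, 15:00-16:00.
Gita ∩ Kira ∩ Hana ∩ Pita: 10:30-12:00, 14:00-14:30, 15:00-16:00.
The first common window of at least 60 minutes is 10:30-12:00, so the earliest start is 10:30.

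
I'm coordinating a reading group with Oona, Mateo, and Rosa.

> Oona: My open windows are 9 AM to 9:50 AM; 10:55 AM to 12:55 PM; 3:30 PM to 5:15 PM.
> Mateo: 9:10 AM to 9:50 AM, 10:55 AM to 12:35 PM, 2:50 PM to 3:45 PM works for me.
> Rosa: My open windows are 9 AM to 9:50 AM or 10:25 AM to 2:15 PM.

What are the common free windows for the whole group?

09:10-09:50, 10:55-12:35

Oona ∩ Mateo: 09:10-09:50, 10:55-12:35, 15:30-15:45.
Oona ∩ Mateo ∩ Rosa: 09:10-09:50, 10:55-12:35.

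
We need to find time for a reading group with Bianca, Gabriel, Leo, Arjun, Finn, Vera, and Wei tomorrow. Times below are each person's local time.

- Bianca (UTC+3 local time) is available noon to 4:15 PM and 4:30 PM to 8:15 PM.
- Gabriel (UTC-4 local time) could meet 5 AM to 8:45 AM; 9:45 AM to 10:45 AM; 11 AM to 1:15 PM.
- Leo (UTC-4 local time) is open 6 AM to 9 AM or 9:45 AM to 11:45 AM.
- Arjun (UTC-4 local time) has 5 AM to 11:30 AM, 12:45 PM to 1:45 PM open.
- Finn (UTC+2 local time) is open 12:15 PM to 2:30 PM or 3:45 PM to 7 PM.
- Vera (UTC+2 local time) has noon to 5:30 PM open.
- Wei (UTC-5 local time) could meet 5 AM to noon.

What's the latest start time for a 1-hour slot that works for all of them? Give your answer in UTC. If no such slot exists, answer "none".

Bianca in UTC: 09:00-13:15, 13:30-17:15 (subtract 3h to convert from UTC+3).
Gabriel in UTC: 09:00-12:45, 13:45-14:45, 15:00-17:15 (add 4h to convert from UTC-4).
Leo in UTC: 10:00-13:00, 13:45-15:45 (add 4h to convert from UTC-4).
Arjun in UTC: 09:00-15:30, 16:45-17:45 (add 4h to convert from UTC-4).
Finn in UTC: 10:15-12:30, 13:45-17:00 (subtract 2h to convert from UTC+2).
Vera in UTC: 10:00-15:30 (subtract 2h to convert from UTC+2).
Wei in UTC: 10:00-17:00 (add 5h to convert from UTC-5).
Bianca ∩ Gabriel: 09:00-12:45, 13:45-14:45, 15:00-17:15.
Bianca ∩ Gabriel ∩ Leo: 10:00-12:45, 13:45-14:45, 15:00-15:45.
Bianca ∩ Gabriel ∩ Leo ∩ Arjun: 10:00-12:45, 13:45-14:45, 15:00-15:30.
Bianca ∩ Gabriel ∩ Leo ∩ Arjun ∩ Finn: 10:15-12:30, 13:45-14:45, 15:00-15:30.
Bianca ∩ Gabriel ∩ Leo ∩ Arjun ∩ Finn ∩ Vera: 10:15-12:30, 13:45-14:45, 15:00-15:30.
Bianca ∩ Gabriel ∩ Leo ∩ Arjun ∩ Finn ∩ Vera ∩ Wei: 10:15-12:30, 13:45-14:45, 15:00-15:30.
The last common window of at least 60 minutes is 13:45-14:45; a 60-minute meeting can start as late as 13:45 and still end by 14:45.

13:45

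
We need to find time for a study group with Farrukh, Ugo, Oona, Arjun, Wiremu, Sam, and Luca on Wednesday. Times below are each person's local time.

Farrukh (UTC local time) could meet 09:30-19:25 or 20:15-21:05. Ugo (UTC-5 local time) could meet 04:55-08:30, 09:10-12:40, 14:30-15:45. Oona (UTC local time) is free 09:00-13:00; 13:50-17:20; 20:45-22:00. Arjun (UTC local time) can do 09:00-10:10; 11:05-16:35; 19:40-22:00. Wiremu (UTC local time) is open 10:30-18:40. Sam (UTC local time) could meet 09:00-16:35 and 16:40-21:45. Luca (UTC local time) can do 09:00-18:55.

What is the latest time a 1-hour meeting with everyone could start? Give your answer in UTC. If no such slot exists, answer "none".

Farrukh in UTC: 09:30-19:25, 20:15-21:05.
Ugo in UTC: 09:55-13:30, 14:10-17:40, 19:30-20:45 (add 5h to convert from UTC-5).
Oona in UTC: 09:00-13:00, 13:50-17:20, 20:45-22:00.
Arjun in UTC: 09:00-10:10, 11:05-16:35, 19:40-22:00.
Wiremu in UTC: 10:30-18:40.
Sam in UTC: 09:00-16:35, 16:40-21:45.
Luca in UTC: 09:00-18:55.
Farrukh ∩ Ugo: 09:55-13:30, 14:10-17:40, 20:15-20:45.
Farrukh ∩ Ugo ∩ Oona: 09:55-13:00, 14:10-17:20.
Farrukh ∩ Ugo ∩ Oona ∩ Arjun: 09:55-10:10, 11:05-13:00, 14:10-16:35.
Farrukh ∩ Ugo ∩ Oona ∩ Arjun ∩ Wiremu: 11:05-13:00, 14:10-16:35.
Farrukh ∩ Ugo ∩ Oona ∩ Arjun ∩ Wiremu ∩ Sam: 11:05-13:00, 14:10-16:35.
Farrukh ∩ Ugo ∩ Oona ∩ Arjun ∩ Wiremu ∩ Sam ∩ Luca: 11:05-13:00, 14:10-16:35.
Those are the intersection windows.
The last common window of at least 60 minutes is 14:10-16:35; a 60-minute meeting can start as late as 15:35 and still end by 16:35.

15:35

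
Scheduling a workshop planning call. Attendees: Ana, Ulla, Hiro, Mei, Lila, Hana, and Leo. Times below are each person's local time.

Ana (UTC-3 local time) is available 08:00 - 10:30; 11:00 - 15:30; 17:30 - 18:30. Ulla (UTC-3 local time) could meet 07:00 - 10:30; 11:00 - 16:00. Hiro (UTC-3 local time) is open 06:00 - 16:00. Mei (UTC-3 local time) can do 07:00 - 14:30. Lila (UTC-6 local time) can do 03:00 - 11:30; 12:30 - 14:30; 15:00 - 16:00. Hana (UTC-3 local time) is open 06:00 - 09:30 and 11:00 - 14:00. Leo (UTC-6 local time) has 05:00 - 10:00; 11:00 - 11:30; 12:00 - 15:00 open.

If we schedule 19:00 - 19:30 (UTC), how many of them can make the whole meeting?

Ana in UTC: 11:00-13:30, 14:00-18:30, 20:30-21:30 (add 3h to convert from UTC-3).
Ulla in UTC: 10:00-13:30, 14:00-19:00 (add 3h to convert from UTC-3).
Hiro in UTC: 09:00-19:00 (add 3h to convert from UTC-3).
Mei in UTC: 10:00-17:30 (add 3h to convert from UTC-3).
Lila in UTC: 09:00-17:30, 18:30-20:30, 21:00-22:00 (add 6h to convert from UTC-6).
Hana in UTC: 09:00-12:30, 14:00-17:00 (add 3h to convert from UTC-3).
Leo in UTC: 11:00-16:00, 17:00-17:30, 18:00-21:00 (add 6h to convert from UTC-6).
Lila and Leo can make the full 19:00-19:30 slot — that's 2.

2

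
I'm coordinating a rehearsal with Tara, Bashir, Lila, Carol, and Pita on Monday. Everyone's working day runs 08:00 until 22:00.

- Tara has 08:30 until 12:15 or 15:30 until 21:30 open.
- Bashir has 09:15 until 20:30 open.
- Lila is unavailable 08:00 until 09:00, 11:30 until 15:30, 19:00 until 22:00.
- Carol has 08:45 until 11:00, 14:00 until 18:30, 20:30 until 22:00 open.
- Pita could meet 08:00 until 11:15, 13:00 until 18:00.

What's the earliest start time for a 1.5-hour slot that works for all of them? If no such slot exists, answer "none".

09:15

Tara free: 08:30-12:15, 15:30-21:30.
Bashir free: 09:15-20:30.
Lila free: 09:00-11:30, 15:30-19:00 (invert busy blocks within the working day).
Carol free: 08:45-11:00, 14:00-18:30, 20:30-22:00.
Pita free: 08:00-11:15, 13:00-18:00.
Tara ∩ Bashir: 09:15-12:15, 15:30-20:30.
Tara ∩ Bashir ∩ Lila: 09:15-11:30, 15:30-19:00.
Tara ∩ Bashir ∩ Lila ∩ Carol: 09:15-11:00, 15:30-18:30.
Tara ∩ Bashir ∩ Lila ∩ Carol ∩ Pita: 09:15-11:00, 15:30-18:00.
The first common window of at least 90 minutes is 09:15-11:00, so the earliest start is 09:15.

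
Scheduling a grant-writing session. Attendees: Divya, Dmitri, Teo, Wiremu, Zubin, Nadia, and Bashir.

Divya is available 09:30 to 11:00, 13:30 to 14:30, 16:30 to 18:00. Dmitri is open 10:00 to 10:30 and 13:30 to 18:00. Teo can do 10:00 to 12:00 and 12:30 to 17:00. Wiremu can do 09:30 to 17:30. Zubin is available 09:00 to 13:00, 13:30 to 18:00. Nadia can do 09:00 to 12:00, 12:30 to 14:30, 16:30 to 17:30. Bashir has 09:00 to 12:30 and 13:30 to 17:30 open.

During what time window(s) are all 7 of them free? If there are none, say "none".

10:00-10:30, 13:30-14:30, 16:30-17:00

Divya ∩ Dmitri: 10:00-10:30, 13:30-14:30, 16:30-18:00.
Divya ∩ Dmitri ∩ Teo: 10:00-10:30, 13:30-14:30, 16:30-17:00.
Divya ∩ Dmitri ∩ Teo ∩ Wiremu: 10:00-10:30, 13:30-14:30, 16:30-17:00.
Divya ∩ Dmitri ∩ Teo ∩ Wiremu ∩ Zubin: 10:00-10:30, 13:30-14:30, 16:30-17:00.
Divya ∩ Dmitri ∩ Teo ∩ Wiremu ∩ Zubin ∩ Nadia: 10:00-10:30, 13:30-14:30, 16:30-17:00.
Divya ∩ Dmitri ∩ Teo ∩ Wiremu ∩ Zubin ∩ Nadia ∩ Bashir: 10:00-10:30, 13:30-14:30, 16:30-17:00.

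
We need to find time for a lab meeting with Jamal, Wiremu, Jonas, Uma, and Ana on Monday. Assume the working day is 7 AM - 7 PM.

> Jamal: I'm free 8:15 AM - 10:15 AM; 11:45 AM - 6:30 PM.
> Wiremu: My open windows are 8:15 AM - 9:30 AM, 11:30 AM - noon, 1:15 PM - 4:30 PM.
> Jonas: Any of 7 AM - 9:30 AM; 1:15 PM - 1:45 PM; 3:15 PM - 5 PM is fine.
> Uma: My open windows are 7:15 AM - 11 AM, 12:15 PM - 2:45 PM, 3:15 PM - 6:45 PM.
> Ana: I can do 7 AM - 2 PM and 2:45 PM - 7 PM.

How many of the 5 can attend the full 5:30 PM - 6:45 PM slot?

Uma and Ana can make the full 17:30-18:45 slot — that's 2.

2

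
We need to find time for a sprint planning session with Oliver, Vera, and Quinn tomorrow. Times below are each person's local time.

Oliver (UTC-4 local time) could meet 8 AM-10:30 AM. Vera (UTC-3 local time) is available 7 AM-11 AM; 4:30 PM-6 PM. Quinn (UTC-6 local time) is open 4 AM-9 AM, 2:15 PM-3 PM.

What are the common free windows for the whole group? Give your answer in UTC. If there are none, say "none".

12:00-14:00

Oliver in UTC: 12:00-14:30 (add 4h to convert from UTC-4).
Vera in UTC: 10:00-14:00, 19:30-21:00 (add 3h to convert from UTC-3).
Quinn in UTC: 10:00-15:00, 20:15-21:00 (add 6h to convert from UTC-6).
Oliver ∩ Vera: 12:00-14:00.
Oliver ∩ Vera ∩ Quinn: 12:00-14:00.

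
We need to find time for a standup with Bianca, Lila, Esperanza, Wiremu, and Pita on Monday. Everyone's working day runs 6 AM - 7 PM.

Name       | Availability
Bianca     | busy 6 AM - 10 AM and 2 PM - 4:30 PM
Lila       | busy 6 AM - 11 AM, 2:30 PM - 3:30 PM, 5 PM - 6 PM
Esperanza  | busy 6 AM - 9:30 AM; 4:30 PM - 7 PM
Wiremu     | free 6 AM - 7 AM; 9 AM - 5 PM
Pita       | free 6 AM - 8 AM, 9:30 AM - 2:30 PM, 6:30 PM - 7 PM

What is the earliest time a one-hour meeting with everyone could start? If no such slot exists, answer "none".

Bianca free: 10:00-14:00, 16:30-19:00 (invert busy blocks within the working day).
Lila free: 11:00-14:30, 15:30-17:00, 18:00-19:00 (invert busy blocks within the working day).
Esperanza free: 09:30-16:30 (invert busy blocks within the working day).
Wiremu free: 06:00-07:00, 09:00-17:00.
Pita free: 06:00-08:00, 09:30-14:30, 18:30-19:00.
Bianca ∩ Lila: 11:00-14:00, 16:30-17:00, 18:00-19:00.
Bianca ∩ Lila ∩ Esperanza: 11:00-14:00.
Bianca ∩ Lila ∩ Esperanza ∩ Wiremu: 11:00-14:00.
Bianca ∩ Lila ∩ Esperanza ∩ Wiremu ∩ Pita: 11:00-14:00.
Those are the intersection windows.
The first common window of at least 60 minutes is 11:00-14:00, so the earliest start is 11:00.

11:00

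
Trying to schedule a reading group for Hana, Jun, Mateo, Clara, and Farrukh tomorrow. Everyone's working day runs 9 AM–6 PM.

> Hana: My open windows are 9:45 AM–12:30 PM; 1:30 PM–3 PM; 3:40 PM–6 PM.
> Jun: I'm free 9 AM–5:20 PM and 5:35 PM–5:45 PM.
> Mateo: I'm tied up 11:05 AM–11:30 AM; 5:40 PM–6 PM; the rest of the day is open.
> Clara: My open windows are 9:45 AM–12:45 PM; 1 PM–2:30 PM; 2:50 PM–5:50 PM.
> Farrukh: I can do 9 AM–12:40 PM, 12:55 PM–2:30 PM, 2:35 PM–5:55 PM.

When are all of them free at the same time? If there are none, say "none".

09:45-11:05, 11:30-12:30, 13:30-14:30, 14:50-15:00, 15:40-17:20, 17:35-17:40

Hana free: 09:45-12:30, 13:30-15:00, 15:40-18:00.
Jun free: 09:00-17:20, 17:35-17:45.
Mateo free: 09:00-11:05, 11:30-17:40 (invert busy blocks within the working day).
Clara free: 09:45-12:45, 13:00-14:30, 14:50-17:50.
Farrukh free: 09:00-12:40, 12:55-14:30, 14:35-17:55.
Hana ∩ Jun: 09:45-12:30, 13:30-15:00, 15:40-17:20, 17:35-17:45.
Hana ∩ Jun ∩ Mateo: 09:45-11:05, 11:30-12:30, 13:30-15:00, 15:40-17:20, 17:35-17:40.
Hana ∩ Jun ∩ Mateo ∩ Clara: 09:45-11:05, 11:30-12:30, 13:30-14:30, 14:50-15:00, 15:40-17:20, 17:35-17:40.
Hana ∩ Jun ∩ Mateo ∩ Clara ∩ Farrukh: 09:45-11:05, 11:30-12:30, 13:30-14:30, 14:50-15:00, 15:40-17:20, 17:35-17:40.
So the common availability across everyone is 09:45-11:05, 11:30-12:30, 13:30-14:30, 14:50-15:00, 15:40-17:20, 17:35-17:40.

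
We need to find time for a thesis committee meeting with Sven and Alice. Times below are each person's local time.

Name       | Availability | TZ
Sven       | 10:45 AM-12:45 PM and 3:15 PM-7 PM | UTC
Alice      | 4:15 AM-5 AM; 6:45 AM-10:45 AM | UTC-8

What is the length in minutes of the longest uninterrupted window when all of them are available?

210

Sven in UTC: 10:45-12:45, 15:15-19:00.
Alice in UTC: 12:15-13:00, 14:45-18:45 (add 8h to convert from UTC-8).
Sven ∩ Alice: 12:15-12:45, 15:15-18:45.
So the common availability across everyone is 12:15-12:45, 15:15-18:45.
The longest is 15:15-18:45 at 210 minutes.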